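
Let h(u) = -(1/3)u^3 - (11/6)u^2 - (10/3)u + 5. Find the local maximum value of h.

1135/162

Critical points: h'(u) = -u^2 - (11/3)u - 10/3 vanishes at u = -2, -5/3.
h''(u) = -2u - 11/3. h''(-2) = 1/3 > 0 ⇒ local minimum; h''(-5/3) = -1/3 < 0 ⇒ local maximum.
So the local maximum value is h(-5/3) = 1135/162.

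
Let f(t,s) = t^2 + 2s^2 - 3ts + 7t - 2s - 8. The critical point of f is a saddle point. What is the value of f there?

∂f/∂t = 2t - 3s + 7 = 0 and ∂f/∂s = -3t + 4s - 2 = 0, so (t, s) = (22, 17).
The Hessian has f_{tt} = 2, f_{ss} = 4, f_{ts} = -3, giving D = -1 < 0, so the point is a saddle point.
f(22, 17) = 52.

52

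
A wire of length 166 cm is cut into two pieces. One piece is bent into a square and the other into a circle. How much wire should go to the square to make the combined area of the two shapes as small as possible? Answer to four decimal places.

92.9765

Let x be the length used for the square. Square side x/4; circle radius (166−x)/(2π).
A(x) = (x/4)² + π·((166−x)/(2π))² = x²/16 + (166−x)²/(4π) for 0 ≤ x ≤ 166. A'(x) = x/8 − (166−x)/(2π) = 0 gives x = 4·166/(π+4) ≈ 92.9765.
A'' = 1/8 + 1/(2π) > 0, so this gives the minimum combined area; x ≈ 92.9765 cm to the square.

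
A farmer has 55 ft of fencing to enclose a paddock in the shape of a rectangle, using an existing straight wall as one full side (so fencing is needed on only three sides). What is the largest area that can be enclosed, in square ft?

Let the sides perpendicular to the wall have length x and the parallel side y, so 2x + y = 55 and the area is A = xy = x(55 − 2x).
A'(x) = 55 − 4x = 0 gives x = 55/4, and A''(x) = −4 < 0 confirms a maximum.
Then y = 55 − 2·55/4 = 55/2 and A = 3025/8.

3025/8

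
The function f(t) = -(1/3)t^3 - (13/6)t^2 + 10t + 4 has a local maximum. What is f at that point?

Critical points: f'(t) = -t^2 - (13/3)t + 10 vanishes at t = -6, 5/3.
Since f''(t) = -2t - 13/3, we get f''(-6) = 23/3 > 0 ⇒ local minimum; f''(5/3) = -23/3 < 0 ⇒ local maximum.
So the local maximum value is f(5/3) = 2123/162.

2123/162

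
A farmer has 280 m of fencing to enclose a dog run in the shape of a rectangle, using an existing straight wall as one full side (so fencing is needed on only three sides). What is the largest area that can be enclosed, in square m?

9800

Let the sides perpendicular to the wall have length x and the parallel side y, so 2x + y = 280 and the area is A = xy = x(280 − 2x).
A'(x) = 280 − 4x = 0 gives x = 70, and A''(x) = −4 < 0 confirms a maximum.
Then y = 280 − 2·70 = 140 and A = 9800.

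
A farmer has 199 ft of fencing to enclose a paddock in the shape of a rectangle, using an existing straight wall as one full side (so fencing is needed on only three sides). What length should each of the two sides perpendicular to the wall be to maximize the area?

Let the sides perpendicular to the wall have length x and the parallel side y, so 2x + y = 199 and the area is A = xy = x(199 − 2x).
A'(x) = 199 − 4x = 0 gives x = 199/4, and A''(x) = −4 < 0 confirms a maximum.
Then y = 199 − 2·199/4 = 199/2 and A = 39601/8.

199/4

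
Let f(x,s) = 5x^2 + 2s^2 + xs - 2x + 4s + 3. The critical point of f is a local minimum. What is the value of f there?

∂f/∂x = 10x + s - 2 = 0 and ∂f/∂s = x + 4s + 4 = 0, so (x, s) = (4/13, -14/13).
The Hessian has f_{xx} = 10, f_{ss} = 4, f_{xs} = 1, giving D = 39 > 0 with f_{xx} > 0, so the point is a local minimum.
f(4/13, -14/13) = 7/13.

7/13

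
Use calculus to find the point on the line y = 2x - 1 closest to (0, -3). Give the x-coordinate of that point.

-4/5

Minimize D(x)^2 = (x + 0)^2 + (2x + 2)^2.
d/dx[D^2] = 2(x + 0) + 2·2·(2x + 2) = 0 ⇒ x = -4/5.
Then y = -13/5 and the distance is √(4/5) ≈ 0.8944.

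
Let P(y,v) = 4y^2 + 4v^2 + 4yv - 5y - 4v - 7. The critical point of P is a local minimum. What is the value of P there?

∂P/∂y = 8y + 4v - 5 = 0 and ∂P/∂v = 4y + 8v - 4 = 0, so (y, v) = (1/2, 1/4).
The Hessian has P_{yy} = 8, P_{vv} = 8, P_{yv} = 4, giving D = 48 > 0 with P_{yy} > 0, so the point is a local minimum.
P(1/2, 1/4) = -35/4.

-35/4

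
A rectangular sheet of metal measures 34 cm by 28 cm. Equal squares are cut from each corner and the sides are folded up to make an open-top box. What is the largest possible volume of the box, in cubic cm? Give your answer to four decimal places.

With cut size x, the volume is V(x) = x(34 − 2x)(28 − 2x) for 0 < x < 14.
V'(x) = 12x^2 − 248x + 952. Setting V'(x) = 0 gives x ≈ 5.0946 (the root in (0, 14)).
V''(x) = 24x − 248 is negative there, so this is the maximum; V ≈ 2160.5658.

2160.5658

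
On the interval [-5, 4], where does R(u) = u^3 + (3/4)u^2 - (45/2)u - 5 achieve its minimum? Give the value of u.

The derivative is 3u^2 + (3/2)u - 45/2, which vanishes at u = -3 and u = 5/2.
Evaluating at the critical points and endpoints: R(-5) = 5/4,  R(-3) = 169/4,  R(5/2) = -655/16,  R(4) = -19.
So the minimum is R(5/2) = -655/16.

5/2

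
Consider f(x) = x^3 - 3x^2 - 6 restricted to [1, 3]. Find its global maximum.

f'(x) = 3x^2 - 6x, whose only zero in [1, 3] is x = 2.
Candidates: f(1) = -8, f(2) = -10, f(3) = -6.
Hence the absolute maximum is -6 at x = 3.

-6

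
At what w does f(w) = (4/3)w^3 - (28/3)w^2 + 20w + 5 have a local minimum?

3

f'(w) = 4w^2 - (56/3)w + 20 = 0 at w = 5/3, 3.
Second-derivative test with f''(w) = 8w - 56/3: f''(5/3) = -16/3 < 0 ⇒ local maximum; f''(3) = 16/3 > 0 ⇒ local minimum.
Thus f has its local minimum at w = 3, with value 17.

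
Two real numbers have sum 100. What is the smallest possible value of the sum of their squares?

With a + b = 100, a^2 + b^2 = a^2 + (100 − a)^2.
The derivative 2a − 2(100 − a) = 4a − 200 vanishes at a = 50; second derivative 4 > 0, a minimum.
The minimum is 2·(50)^2 = 5000.

5000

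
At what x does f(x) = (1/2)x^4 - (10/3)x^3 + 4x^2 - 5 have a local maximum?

Critical points: f'(x) = 2x^3 - 10x^2 + 8x vanishes at x = 0, 1, 4.
Since f''(x) = 6x^2 - 20x + 8, we get f''(0) = 8 > 0 ⇒ local minimum; f''(1) = -6 < 0 ⇒ local maximum; f''(4) = 24 > 0 ⇒ local minimum.
So the local maximum value is f(1) = -23/6.

1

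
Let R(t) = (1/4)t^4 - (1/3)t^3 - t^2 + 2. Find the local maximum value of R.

2

R'(t) = t^3 - t^2 - 2t = 0 at t = -1, 0, 2.
Second-derivative test with R''(t) = 3t^2 - 2t - 2: R''(-1) = 3 > 0 ⇒ local minimum; R''(0) = -2 < 0 ⇒ local maximum; R''(2) = 6 > 0 ⇒ local minimum.
The local maximum is R(0) = 2.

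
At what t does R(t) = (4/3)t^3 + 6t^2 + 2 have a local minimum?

0

R'(t) = 4t^2 + 12t = 0 at t = -3, 0.
R''(t) = 8t + 12. R''(-3) = -12 < 0 ⇒ local maximum; R''(0) = 12 > 0 ⇒ local minimum.
So the local minimum value is R(0) = 2.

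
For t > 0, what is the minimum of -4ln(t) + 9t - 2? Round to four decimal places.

5.2437

f'(t) = -4/t + 9 = 0 gives t = 4/9.
f''(t) = 4/t², which is positive for t > 0, so this is a local minimum.
f(4/9) = -4·ln(4/9) + 4 - 2 ≈ 5.2437.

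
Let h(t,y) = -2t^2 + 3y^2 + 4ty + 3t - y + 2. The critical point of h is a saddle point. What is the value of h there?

∂h/∂t = -4t + 4y + 3 = 0 and ∂h/∂y = 4t + 6y - 1 = 0, so (t, y) = (11/20, -1/5).
The Hessian has h_{tt} = -4, h_{yy} = 6, h_{ty} = 4, giving D = -40 < 0, so the point is a saddle point.
h(11/20, -1/5) = 117/40.

117/40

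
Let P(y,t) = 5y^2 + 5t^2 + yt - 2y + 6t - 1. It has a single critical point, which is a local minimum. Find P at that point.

∂P/∂y = 10y + t - 2 = 0 and ∂P/∂t = y + 10t + 6 = 0, so (y, t) = (26/99, -62/99).
The Hessian has P_{yy} = 10, P_{tt} = 10, P_{yt} = 1, giving D = 99 > 0 with P_{yy} > 0, so the point is a local minimum.
P(26/99, -62/99) = -311/99.

-311/99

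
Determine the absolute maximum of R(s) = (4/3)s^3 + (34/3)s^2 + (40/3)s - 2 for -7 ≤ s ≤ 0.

48

R'(s) = 4s^2 + (68/3)s + 40/3, which vanishes at s = -5 and s = -2/3.
Compare values at every candidate in [-7, 0]: R(-7) = 8/3,  R(-5) = 48,  R(-2/3) = -506/81,  R(0) = -2.
The maximum over the interval is 48, attained at s = -5.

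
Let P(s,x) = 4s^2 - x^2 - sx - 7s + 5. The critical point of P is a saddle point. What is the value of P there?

36/17

∂P/∂s = 8s - x - 7 = 0 and ∂P/∂x = -s - 2x = 0, so (s, x) = (14/17, -7/17).
The Hessian has P_{ss} = 8, P_{xx} = -2, P_{sx} = -1, giving D = -17 < 0, so the point is a saddle point.
P(14/17, -7/17) = 36/17.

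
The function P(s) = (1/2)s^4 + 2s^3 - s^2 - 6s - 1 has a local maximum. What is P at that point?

5/2

P'(s) = 2s^3 + 6s^2 - 2s - 6. Setting P'(s) = 0 gives s ∈ {-3, -1, 1}.
Second-derivative test with P''(s) = 6s^2 + 12s - 2: P''(-3) = 16 > 0 ⇒ local minimum; P''(-1) = -8 < 0 ⇒ local maximum; P''(1) = 16 > 0 ⇒ local minimum.
So the local maximum value is P(-1) = 5/2.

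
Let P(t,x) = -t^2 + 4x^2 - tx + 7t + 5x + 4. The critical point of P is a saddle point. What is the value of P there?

∂P/∂t = -2t - x + 7 = 0 and ∂P/∂x = -t + 8x + 5 = 0, so (t, x) = (61/17, -3/17).
The Hessian has P_{tt} = -2, P_{xx} = 8, P_{tx} = -1, giving D = -17 < 0, so the point is a saddle point.
P(61/17, -3/17) = 274/17.

274/17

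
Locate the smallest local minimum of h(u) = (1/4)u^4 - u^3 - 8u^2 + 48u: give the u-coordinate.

h'(u) = u^3 - 3u^2 - 16u + 48 = 0 at u = -4, 3, 4.
Second-derivative test with h''(u) = 3u^2 - 6u - 16: h''(-4) = 56 > 0 ⇒ local minimum; h''(3) = -7 < 0 ⇒ local maximum; h''(4) = 8 > 0 ⇒ local minimum.
So the smallest local minimum value is h(-4) = -192.

-4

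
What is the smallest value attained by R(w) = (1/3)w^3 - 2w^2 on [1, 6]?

The derivative is w^2 - 4w, whose only zero in [1, 6] is w = 4.
Compare values at every candidate in [1, 6]: R(1) = -5/3; R(4) = -32/3; R(6) = 0.
Hence the absolute minimum is -32/3 at w = 4.

-32/3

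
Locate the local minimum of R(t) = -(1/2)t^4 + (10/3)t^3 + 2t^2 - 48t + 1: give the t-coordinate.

3

Critical points: R'(t) = -2t^3 + 10t^2 + 4t - 48 vanishes at t = -2, 3, 4.
Second-derivative test with R''(t) = -6t^2 + 20t + 4: R''(-2) = -60 < 0 ⇒ local maximum; R''(3) = 10 > 0 ⇒ local minimum; R''(4) = -12 < 0 ⇒ local maximum.
So the local minimum value is R(3) = -151/2.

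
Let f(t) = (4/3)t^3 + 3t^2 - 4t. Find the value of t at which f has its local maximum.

-2

f'(t) = 4t^2 + 6t - 4 = 0 at t = -2, 1/2.
Since f''(t) = 8t + 6, we get f''(-2) = -10 < 0 ⇒ local maximum; f''(1/2) = 10 > 0 ⇒ local minimum.
So the local maximum value is f(-2) = 28/3.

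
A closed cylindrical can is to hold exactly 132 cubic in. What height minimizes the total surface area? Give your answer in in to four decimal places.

5.5186

With radius r and height h, πr²h = 132 so h = 132/(πr²), and S(r) = 2πr² + 2πrh = 2πr² + 2·132/r.
S'(r) = 4πr − 2·132/r² = 0 ⇒ r³ = 132/(2π), so r ≈ 2.7593 and h = 2r ≈ 5.5186.
S''(r) = 4π + 4·132/r³ > 0, so this is the minimum; S ≈ 143.5150.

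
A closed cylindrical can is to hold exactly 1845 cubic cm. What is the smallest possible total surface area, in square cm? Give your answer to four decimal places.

832.7452

With radius r and height h, πr²h = 1845 so h = 1845/(πr²), and S(r) = 2πr² + 2πrh = 2πr² + 2·1845/r.
S'(r) = 4πr − 2·1845/r² = 0 ⇒ r³ = 1845/(2π), so r ≈ 6.6467 and h = 2r ≈ 13.2934.
S''(r) = 4π + 4·1845/r³ > 0, so this is the minimum; S ≈ 832.7452.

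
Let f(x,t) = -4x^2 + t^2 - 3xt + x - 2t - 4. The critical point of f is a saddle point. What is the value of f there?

∂f/∂x = -8x - 3t + 1 = 0 and ∂f/∂t = -3x + 2t - 2 = 0, so (x, t) = (-4/25, 19/25).
The Hessian has f_{xx} = -8, f_{tt} = 2, f_{xt} = -3, giving D = -25 < 0, so the point is a saddle point.
f(-4/25, 19/25) = -121/25.

-121/25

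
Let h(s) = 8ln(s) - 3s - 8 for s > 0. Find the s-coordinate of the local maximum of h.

h'(s) = 8/s − 3 = 0 gives s = 8/3.
h''(s) = -8/s², which is negative for s > 0, so this is a local maximum.
h(8/3) = 8·ln(8/3) - 8 - 8 ≈ -8.1534.

8/3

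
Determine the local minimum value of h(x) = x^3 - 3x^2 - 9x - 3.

-30

Critical points: h'(x) = 3x^2 - 6x - 9 vanishes at x = -1, 3.
h''(x) = 6x - 6. h''(-1) = -12 < 0 ⇒ local maximum; h''(3) = 12 > 0 ⇒ local minimum.
So the local minimum value is h(3) = -30.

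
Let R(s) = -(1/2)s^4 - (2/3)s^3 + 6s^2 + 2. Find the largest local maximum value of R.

R'(s) = -2s^3 - 2s^2 + 12s = 0 at s = -3, 0, 2.
R''(s) = -6s^2 - 4s + 12. R''(-3) = -30 < 0 ⇒ local maximum; R''(0) = 12 > 0 ⇒ local minimum; R''(2) = -20 < 0 ⇒ local maximum.
The largest local maximum is R(-3) = 67/2.

67/2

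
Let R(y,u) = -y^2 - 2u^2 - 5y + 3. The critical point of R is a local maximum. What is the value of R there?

37/4

∂R/∂y = -2y - 5 = 0 and ∂R/∂u = -4u = 0, so (y, u) = (-5/2, 0).
The Hessian has R_{yy} = -2, R_{uu} = -4, R_{yu} = 0, giving D = 8 > 0 with R_{yy} < 0, so the point is a local maximum.
R(-5/2, 0) = 37/4.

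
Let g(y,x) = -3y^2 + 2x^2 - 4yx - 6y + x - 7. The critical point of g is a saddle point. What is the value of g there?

-47/8

∂g/∂y = -6y - 4x - 6 = 0 and ∂g/∂x = -4y + 4x + 1 = 0, so (y, x) = (-1/2, -3/4).
The Hessian has g_{yy} = -6, g_{xx} = 4, g_{yx} = -4, giving D = -40 < 0, so the point is a saddle point.
g(-1/2, -3/4) = -47/8.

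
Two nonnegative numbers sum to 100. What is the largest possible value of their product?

With x + y = 100, the product is P(x) = x(100 − x).
P'(x) = 100 − 2x = 0 gives x = 50; P'' = −2 < 0, so this is the maximum.
P = 50·50 = 2500.

2500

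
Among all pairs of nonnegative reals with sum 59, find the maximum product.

3481/4

With x + y = 59, the product is P(x) = x(59 − x).
P'(x) = 59 − 2x = 0 gives x = 59/2; P'' = −2 < 0, so this is the maximum.
P = 59/2·59/2 = 3481/4.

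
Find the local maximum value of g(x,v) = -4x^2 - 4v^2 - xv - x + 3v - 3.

∂g/∂x = -8x - v - 1 = 0 and ∂g/∂v = -x - 8v + 3 = 0, so (x, v) = (-11/63, 25/63).
The Hessian has g_{xx} = -8, g_{vv} = -8, g_{xv} = -1, giving D = 63 > 0 with g_{xx} < 0, so the point is a local maximum.
g(-11/63, 25/63) = -146/63.

-146/63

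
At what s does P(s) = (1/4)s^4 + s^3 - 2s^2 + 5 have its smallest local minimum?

-4

P'(s) = s^3 + 3s^2 - 4s. Setting P'(s) = 0 gives s ∈ {-4, 0, 1}.
Second-derivative test with P''(s) = 3s^2 + 6s - 4: P''(-4) = 20 > 0 ⇒ local minimum; P''(0) = -4 < 0 ⇒ local maximum; P''(1) = 5 > 0 ⇒ local minimum.
So the smallest local minimum value is P(-4) = -27.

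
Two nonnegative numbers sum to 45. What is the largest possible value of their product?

With x + y = 45, the product is P(x) = x(45 − x).
P'(x) = 45 − 2x = 0 gives x = 45/2; P'' = −2 < 0, so this is the maximum.
P = 45/2·45/2 = 2025/4.

2025/4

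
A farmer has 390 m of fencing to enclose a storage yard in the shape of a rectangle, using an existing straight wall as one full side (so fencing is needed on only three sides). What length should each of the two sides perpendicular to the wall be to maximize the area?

195/2

Let the sides perpendicular to the wall have length x and the parallel side y, so 2x + y = 390 and the area is A = xy = x(390 − 2x).
A'(x) = 390 − 4x = 0 gives x = 195/2, and A''(x) = −4 < 0 confirms a maximum.
Then y = 390 − 2·195/2 = 195 and A = 38025/2.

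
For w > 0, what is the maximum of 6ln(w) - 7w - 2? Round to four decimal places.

P'(w) = 6/w − 7 = 0 gives w = 6/7.
P''(w) = -6/w², which is negative for w > 0, so this is a local maximum.
P(6/7) = 6·ln(6/7) - 6 - 2 ≈ -8.9249.

-8.9249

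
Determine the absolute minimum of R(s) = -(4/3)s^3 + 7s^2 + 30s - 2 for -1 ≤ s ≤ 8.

-71/3

The derivative is -4s^2 + 14s + 30, whose only zero in [-1, 8] is s = 5.
Candidates: R(-1) = -71/3; R(5) = 469/3; R(8) = 10/3.
The minimum over the interval is -71/3, attained at s = -1.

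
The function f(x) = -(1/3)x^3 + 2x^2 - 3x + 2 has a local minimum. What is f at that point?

2/3

Critical points: f'(x) = -x^2 + 4x - 3 vanishes at x = 1, 3.
Since f''(x) = -2x + 4, we get f''(1) = 2 > 0 ⇒ local minimum; f''(3) = -2 < 0 ⇒ local maximum.
So the local minimum value is f(1) = 2/3.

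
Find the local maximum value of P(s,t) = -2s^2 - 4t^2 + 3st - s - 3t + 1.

∂P/∂s = -4s + 3t - 1 = 0 and ∂P/∂t = 3s - 8t - 3 = 0, so (s, t) = (-17/23, -15/23).
The Hessian has P_{ss} = -4, P_{tt} = -8, P_{st} = 3, giving D = 23 > 0 with P_{ss} < 0, so the point is a local maximum.
P(-17/23, -15/23) = 54/23.

54/23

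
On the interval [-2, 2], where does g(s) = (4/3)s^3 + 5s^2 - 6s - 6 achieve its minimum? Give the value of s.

Differentiating, g'(s) = 4s^2 + 10s - 6; whose only zero in [-2, 2] is s = 1/2.
Compare values at every candidate in [-2, 2]: g(-2) = 46/3; g(1/2) = -91/12; g(2) = 38/3.
So the minimum is g(1/2) = -91/12.

1/2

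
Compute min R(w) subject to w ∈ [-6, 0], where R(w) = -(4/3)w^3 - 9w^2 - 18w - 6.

-6

Differentiating, R'(w) = -4w^2 - 18w - 18; which vanishes at w = -3 and w = -3/2.
Compare values at every candidate in [-6, 0]: R(-6) = 66; R(-3) = 3; R(-3/2) = 21/4; R(0) = -6.
The minimum over the interval is -6, attained at w = 0.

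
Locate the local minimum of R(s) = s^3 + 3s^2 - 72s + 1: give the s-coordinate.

R'(s) = 3s^2 + 6s - 72. Setting R'(s) = 0 gives s ∈ {-6, 4}.
R''(s) = 6s + 6. R''(-6) = -30 < 0 ⇒ local maximum; R''(4) = 30 > 0 ⇒ local minimum.
The local minimum is R(4) = -175.

4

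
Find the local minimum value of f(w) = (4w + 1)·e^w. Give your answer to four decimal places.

f'(w) = 4·e^w + (4w + 1)·1·e^w = (4w + 5)·e^w. Since e^w > 0, the only critical point is w = -5/4.
f''(-5/4) has the same sign as 4 > 0, so this is a local minimum.
f(-5/4) = (-4)·e^(-5/4) ≈ -1.1460.

-1.1460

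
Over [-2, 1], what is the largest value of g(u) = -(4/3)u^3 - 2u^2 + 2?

Differentiating, g'(u) = -4u^2 - 4u; which vanishes at u = -1 and u = 0.
Evaluating at the critical points and endpoints: g(-2) = 14/3,  g(-1) = 4/3,  g(0) = 2,  g(1) = -4/3.
Hence the absolute maximum is 14/3 at u = -2.

14/3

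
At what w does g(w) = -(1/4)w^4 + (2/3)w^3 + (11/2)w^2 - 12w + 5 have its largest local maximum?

-3

g'(w) = -w^3 + 2w^2 + 11w - 12 = 0 at w = -3, 1, 4.
Since g''(w) = -3w^2 + 4w + 11, we get g''(-3) = -28 < 0 ⇒ local maximum; g''(1) = 12 > 0 ⇒ local minimum; g''(4) = -21 < 0 ⇒ local maximum.
The largest local maximum is g(-3) = 209/4.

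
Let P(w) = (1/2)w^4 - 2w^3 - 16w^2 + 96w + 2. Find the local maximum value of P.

P'(w) = 2w^3 - 6w^2 - 32w + 96 = 0 at w = -4, 3, 4.
Second-derivative test with P''(w) = 6w^2 - 12w - 32: P''(-4) = 112 > 0 ⇒ local minimum; P''(3) = -14 < 0 ⇒ local maximum; P''(4) = 16 > 0 ⇒ local minimum.
Thus P has its local maximum at w = 3, with value 265/2.

265/2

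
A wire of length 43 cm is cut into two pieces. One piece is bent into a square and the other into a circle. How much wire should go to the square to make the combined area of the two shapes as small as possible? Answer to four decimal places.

24.0843

Let x be the length used for the square. Square side x/4; circle radius (43−x)/(2π).
A(x) = (x/4)² + π·((43−x)/(2π))² = x²/16 + (43−x)²/(4π) for 0 ≤ x ≤ 43. A'(x) = x/8 − (43−x)/(2π) = 0 gives x = 4·43/(π+4) ≈ 24.0843.
A'' = 1/8 + 1/(2π) > 0, so this gives the minimum combined area; x ≈ 24.0843 cm to the square.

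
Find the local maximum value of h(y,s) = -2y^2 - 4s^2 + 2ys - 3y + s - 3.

-13/7

∂h/∂y = -4y + 2s - 3 = 0 and ∂h/∂s = 2y - 8s + 1 = 0, so (y, s) = (-11/14, -1/14).
The Hessian has h_{yy} = -4, h_{ss} = -8, h_{ys} = 2, giving D = 28 > 0 with h_{yy} < 0, so the point is a local maximum.
h(-11/14, -1/14) = -13/7.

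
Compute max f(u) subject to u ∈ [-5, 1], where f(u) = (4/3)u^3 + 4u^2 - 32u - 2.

The derivative is 4u^2 + 8u - 32, whose only zero in [-5, 1] is u = -4.
Candidates: f(-5) = 274/3, f(-4) = 314/3, f(1) = -86/3.
The maximum over the interval is 314/3, attained at u = -4.

314/3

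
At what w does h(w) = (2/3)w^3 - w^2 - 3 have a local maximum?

h'(w) = 2w^2 - 2w. Setting h'(w) = 0 gives w ∈ {0, 1}.
h''(w) = 4w - 2. h''(0) = -2 < 0 ⇒ local maximum; h''(1) = 2 > 0 ⇒ local minimum.
Thus h has its local maximum at w = 0, with value -3.

0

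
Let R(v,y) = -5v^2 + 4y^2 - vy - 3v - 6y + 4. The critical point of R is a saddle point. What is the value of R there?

22/9

∂R/∂v = -10v - y - 3 = 0 and ∂R/∂y = -v + 8y - 6 = 0, so (v, y) = (-10/27, 19/27).
The Hessian has R_{vv} = -10, R_{yy} = 8, R_{vy} = -1, giving D = -81 < 0, so the point is a saddle point.
R(-10/27, 19/27) = 22/9.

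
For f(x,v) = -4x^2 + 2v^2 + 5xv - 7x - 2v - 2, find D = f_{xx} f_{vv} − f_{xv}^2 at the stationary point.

∂f/∂x = -8x + 5v - 7 = 0 and ∂f/∂v = 5x + 4v - 2 = 0, so (x, v) = (-6/19, 17/19).
The Hessian has f_{xx} = -8, f_{vv} = 4, f_{xv} = 5, giving D = -57 < 0, so the point is a saddle point.
D = (-8)·(4) − (5)^2 = -57.

-57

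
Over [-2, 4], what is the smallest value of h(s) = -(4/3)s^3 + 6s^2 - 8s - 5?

h'(s) = -4s^2 + 12s - 8, which vanishes at s = 1 and s = 2.
Compare values at every candidate in [-2, 4]: h(-2) = 137/3; h(1) = -25/3; h(2) = -23/3; h(4) = -79/3.
Hence the absolute minimum is -79/3 at s = 4.

-79/3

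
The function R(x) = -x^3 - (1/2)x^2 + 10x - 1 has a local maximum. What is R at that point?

Critical points: R'(x) = -3x^2 - x + 10 vanishes at x = -2, 5/3.
R''(x) = -6x - 1. R''(-2) = 11 > 0 ⇒ local minimum; R''(5/3) = -11 < 0 ⇒ local maximum.
Thus R has its local maximum at x = 5/3, with value 521/54.

521/54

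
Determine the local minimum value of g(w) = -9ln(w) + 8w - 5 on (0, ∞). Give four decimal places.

2.9400

g'(w) = -9/w + 8 = 0 gives w = 9/8.
g''(w) = 9/w², which is positive for w > 0, so this is a local minimum.
g(9/8) = -9·ln(9/8) + 9 - 5 ≈ 2.9400.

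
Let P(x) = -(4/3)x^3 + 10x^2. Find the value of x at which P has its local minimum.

0

P'(x) = -4x^2 + 20x. Setting P'(x) = 0 gives x ∈ {0, 5}.
Second-derivative test with P''(x) = -8x + 20: P''(0) = 20 > 0 ⇒ local minimum; P''(5) = -20 < 0 ⇒ local maximum.
The local minimum is P(0) = 0.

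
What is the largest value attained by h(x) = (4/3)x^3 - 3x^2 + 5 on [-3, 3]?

The derivative is 4x^2 - 6x, which vanishes at x = 0 and x = 3/2.
Candidates: h(-3) = -58,  h(0) = 5,  h(3/2) = 11/4,  h(3) = 14.
So the maximum is h(3) = 14.

14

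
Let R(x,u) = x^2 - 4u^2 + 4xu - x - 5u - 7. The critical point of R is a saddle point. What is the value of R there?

∂R/∂x = 2x + 4u - 1 = 0 and ∂R/∂u = 4x - 8u - 5 = 0, so (x, u) = (7/8, -3/16).
The Hessian has R_{xx} = 2, R_{uu} = -8, R_{xu} = 4, giving D = -32 < 0, so the point is a saddle point.
R(7/8, -3/16) = -223/32.

-223/32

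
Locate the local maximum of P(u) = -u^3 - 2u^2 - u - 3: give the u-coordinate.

P'(u) = -3u^2 - 4u - 1. Setting P'(u) = 0 gives u ∈ {-1, -1/3}.
Second-derivative test with P''(u) = -6u - 4: P''(-1) = 2 > 0 ⇒ local minimum; P''(-1/3) = -2 < 0 ⇒ local maximum.
So the local maximum value is P(-1/3) = -77/27.

-1/3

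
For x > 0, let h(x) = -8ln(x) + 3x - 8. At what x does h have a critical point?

8/3

h'(x) = -8/x + 3 = 0 gives x = 8/3.
h''(x) = 8/x², which is positive for x > 0, so this is a local minimum.
h(8/3) = -8·ln(8/3) + 8 - 8 ≈ -7.8466.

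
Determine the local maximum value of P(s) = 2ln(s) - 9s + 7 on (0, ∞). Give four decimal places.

P'(s) = 2/s − 9 = 0 gives s = 2/9.
P''(s) = -2/s², which is negative for s > 0, so this is a local maximum.
P(2/9) = 2·ln(2/9) - 2 + 7 ≈ 1.9918.

1.9918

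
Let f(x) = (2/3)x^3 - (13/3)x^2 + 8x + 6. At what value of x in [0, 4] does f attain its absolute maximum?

Differentiating, f'(x) = 2x^2 - (26/3)x + 8; which vanishes at x = 4/3 and x = 3.
Candidates: f(0) = 6; f(4/3) = 854/81; f(3) = 9; f(4) = 34/3.
So the maximum is f(4) = 34/3.

4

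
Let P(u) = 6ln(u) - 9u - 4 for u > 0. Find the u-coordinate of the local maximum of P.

2/3

P'(u) = 6/u − 9 = 0 gives u = 2/3.
P''(u) = -6/u², which is negative for u > 0, so this is a local maximum.
P(2/3) = 6·ln(2/3) - 6 - 4 ≈ -12.4328.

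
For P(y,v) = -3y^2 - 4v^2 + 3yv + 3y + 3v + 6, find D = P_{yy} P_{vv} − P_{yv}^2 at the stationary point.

39

∂P/∂y = -6y + 3v + 3 = 0 and ∂P/∂v = 3y - 8v + 3 = 0, so (y, v) = (11/13, 9/13).
The Hessian has P_{yy} = -6, P_{vv} = -8, P_{yv} = 3, giving D = 39 > 0 with P_{yy} < 0, so the point is a local maximum.
D = (-6)·(-8) − (3)^2 = 39.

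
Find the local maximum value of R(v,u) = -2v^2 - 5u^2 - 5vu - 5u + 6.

28/3

∂R/∂v = -4v - 5u = 0 and ∂R/∂u = -5v - 10u - 5 = 0, so (v, u) = (5/3, -4/3).
The Hessian has R_{vv} = -4, R_{uu} = -10, R_{vu} = -5, giving D = 15 > 0 with R_{vv} < 0, so the point is a local maximum.
R(5/3, -4/3) = 28/3.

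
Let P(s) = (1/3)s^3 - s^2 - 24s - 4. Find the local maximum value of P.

164/3

Critical points: P'(s) = s^2 - 2s - 24 vanishes at s = -4, 6.
P''(s) = 2s - 2. P''(-4) = -10 < 0 ⇒ local maximum; P''(6) = 10 > 0 ⇒ local minimum.
So the local maximum value is P(-4) = 164/3.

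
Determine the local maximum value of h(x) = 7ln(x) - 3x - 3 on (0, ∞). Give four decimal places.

-4.0689

h'(x) = 7/x − 3 = 0 gives x = 7/3.
h''(x) = -7/x², which is negative for x > 0, so this is a local maximum.
h(7/3) = 7·ln(7/3) - 7 - 3 ≈ -4.0689.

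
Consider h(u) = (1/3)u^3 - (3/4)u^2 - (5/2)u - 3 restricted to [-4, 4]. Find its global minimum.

Differentiating, h'(u) = u^2 - (3/2)u - 5/2; which vanishes at u = -1 and u = 5/2.
Compare values at every candidate in [-4, 4]: h(-4) = -79/3, h(-1) = -19/12, h(5/2) = -419/48, h(4) = -11/3.
Hence the absolute minimum is -79/3 at u = -4.

-79/3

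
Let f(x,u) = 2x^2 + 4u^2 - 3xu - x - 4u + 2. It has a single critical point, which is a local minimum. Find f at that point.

-2/23

∂f/∂x = 4x - 3u - 1 = 0 and ∂f/∂u = -3x + 8u - 4 = 0, so (x, u) = (20/23, 19/23).
The Hessian has f_{xx} = 4, f_{uu} = 8, f_{xu} = -3, giving D = 23 > 0 with f_{xx} > 0, so the point is a local minimum.
f(20/23, 19/23) = -2/23.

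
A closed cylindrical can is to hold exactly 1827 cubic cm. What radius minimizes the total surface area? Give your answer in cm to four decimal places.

6.6250

With radius r and height h, πr²h = 1827 so h = 1827/(πr²), and S(r) = 2πr² + 2πrh = 2πr² + 2·1827/r.
S'(r) = 4πr − 2·1827/r² = 0 ⇒ r³ = 1827/(2π), so r ≈ 6.6250 and h = 2r ≈ 13.2500.
S''(r) = 4π + 4·1827/r³ > 0, so this is the minimum; S ≈ 827.3201.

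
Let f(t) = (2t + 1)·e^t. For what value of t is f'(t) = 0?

-3/2

By the product rule, f'(t) = (2t + 3)·e^t. Since e^t > 0, the only critical point is t = -3/2.
f''(-3/2) has the same sign as 2 > 0, so this is a local minimum.
f(-3/2) = (-2)·e^(-3/2) ≈ -0.4463.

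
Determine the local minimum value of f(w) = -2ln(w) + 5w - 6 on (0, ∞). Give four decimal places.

-2.1674

f'(w) = -2/w + 5 = 0 gives w = 2/5.
f''(w) = 2/w², which is positive for w > 0, so this is a local minimum.
f(2/5) = -2·ln(2/5) + 2 - 6 ≈ -2.1674.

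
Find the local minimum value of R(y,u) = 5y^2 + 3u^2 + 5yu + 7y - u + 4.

∂R/∂y = 10y + 5u + 7 = 0 and ∂R/∂u = 5y + 6u - 1 = 0, so (y, u) = (-47/35, 9/7).
The Hessian has R_{yy} = 10, R_{uu} = 6, R_{yu} = 5, giving D = 35 > 0 with R_{yy} > 0, so the point is a local minimum.
R(-47/35, 9/7) = -47/35.

-47/35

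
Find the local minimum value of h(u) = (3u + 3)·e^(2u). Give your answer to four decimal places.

By the product rule, h'(u) = (6u + 9)·e^(2u). Since e^(2u) > 0, the only critical point is u = -3/2.
h''(-3/2) has the same sign as 6 > 0, so this is a local minimum.
h(-3/2) = (-3/2)·e^(-3) ≈ -0.0747.

-0.0747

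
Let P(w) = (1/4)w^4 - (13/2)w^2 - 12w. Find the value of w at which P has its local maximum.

-1

Critical points: P'(w) = w^3 - 13w - 12 vanishes at w = -3, -1, 4.
Second-derivative test with P''(w) = 3w^2 - 13: P''(-3) = 14 > 0 ⇒ local minimum; P''(-1) = -10 < 0 ⇒ local maximum; P''(4) = 35 > 0 ⇒ local minimum.
Thus P has its local maximum at w = -1, with value 23/4.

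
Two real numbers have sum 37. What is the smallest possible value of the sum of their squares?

1369/2

With a + b = 37, a^2 + b^2 = a^2 + (37 − a)^2.
The derivative 2a − 2(37 − a) = 4a − 74 vanishes at a = 37/2; second derivative 4 > 0, a minimum.
The minimum is 2·(37/2)^2 = 1369/2.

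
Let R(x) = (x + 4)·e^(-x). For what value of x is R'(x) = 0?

-3

Differentiating with the product rule gives R'(x) = (-x - 3)·e^(-x). Since e^(-x) > 0, the only critical point is x = -3.
R''(-3) has the same sign as -1 < 0, so this is a local maximum.
R(-3) = (1)·e^(3) ≈ 20.0855.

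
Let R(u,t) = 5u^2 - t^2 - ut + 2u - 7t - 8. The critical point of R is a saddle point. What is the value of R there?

∂R/∂u = 10u - t + 2 = 0 and ∂R/∂t = -u - 2t - 7 = 0, so (u, t) = (-11/21, -68/21).
The Hessian has R_{uu} = 10, R_{tt} = -2, R_{ut} = -1, giving D = -21 < 0, so the point is a saddle point.
R(-11/21, -68/21) = 59/21.

59/21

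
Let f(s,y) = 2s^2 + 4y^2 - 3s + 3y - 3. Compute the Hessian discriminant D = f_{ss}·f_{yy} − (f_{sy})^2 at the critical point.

∂f/∂s = 4s - 3 = 0 and ∂f/∂y = 8y + 3 = 0, so (s, y) = (3/4, -3/8).
The Hessian has f_{ss} = 4, f_{yy} = 8, f_{sy} = 0, giving D = 32 > 0 with f_{ss} > 0, so the point is a local minimum.
D = (4)·(8) − (0)^2 = 32.

32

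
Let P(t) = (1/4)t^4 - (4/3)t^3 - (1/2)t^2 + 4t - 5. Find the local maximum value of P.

-31/12

P'(t) = t^3 - 4t^2 - t + 4 = 0 at t = -1, 1, 4.
Second-derivative test with P''(t) = 3t^2 - 8t - 1: P''(-1) = 10 > 0 ⇒ local minimum; P''(1) = -6 < 0 ⇒ local maximum; P''(4) = 15 > 0 ⇒ local minimum.
The local maximum is P(1) = -31/12.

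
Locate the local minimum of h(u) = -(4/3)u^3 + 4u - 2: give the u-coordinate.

h'(u) = -4u^2 + 4 = 0 at u = -1, 1.
h''(u) = -8u. h''(-1) = 8 > 0 ⇒ local minimum; h''(1) = -8 < 0 ⇒ local maximum.
The local minimum is h(-1) = -14/3.

-1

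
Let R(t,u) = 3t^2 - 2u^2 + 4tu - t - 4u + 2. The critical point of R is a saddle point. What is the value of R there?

11/4

∂R/∂t = 6t + 4u - 1 = 0 and ∂R/∂u = 4t - 4u - 4 = 0, so (t, u) = (1/2, -1/2).
The Hessian has R_{tt} = 6, R_{uu} = -4, R_{tu} = 4, giving D = -40 < 0, so the point is a saddle point.
R(1/2, -1/2) = 11/4.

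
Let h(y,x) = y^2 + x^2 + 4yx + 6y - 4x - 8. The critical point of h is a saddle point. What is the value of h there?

13/3

∂h/∂y = 2y + 4x + 6 = 0 and ∂h/∂x = 4y + 2x - 4 = 0, so (y, x) = (7/3, -8/3).
The Hessian has h_{yy} = 2, h_{xx} = 2, h_{yx} = 4, giving D = -12 < 0, so the point is a saddle point.
h(7/3, -8/3) = 13/3.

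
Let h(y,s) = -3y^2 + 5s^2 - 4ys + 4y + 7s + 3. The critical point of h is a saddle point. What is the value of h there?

273/76

∂h/∂y = -6y - 4s + 4 = 0 and ∂h/∂s = -4y + 10s + 7 = 0, so (y, s) = (17/19, -13/38).
The Hessian has h_{yy} = -6, h_{ss} = 10, h_{ys} = -4, giving D = -76 < 0, so the point is a saddle point.
h(17/19, -13/38) = 273/76.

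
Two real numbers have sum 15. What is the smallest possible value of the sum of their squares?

With a + b = 15, a^2 + b^2 = a^2 + (15 − a)^2.
The derivative 2a − 2(15 − a) = 4a − 30 vanishes at a = 15/2; second derivative 4 > 0, a minimum.
The minimum is 2·(15/2)^2 = 225/2.

225/2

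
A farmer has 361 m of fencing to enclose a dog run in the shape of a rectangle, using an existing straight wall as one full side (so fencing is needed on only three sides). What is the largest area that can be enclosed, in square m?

130321/8

Let the sides perpendicular to the wall have length x and the parallel side y, so 2x + y = 361 and the area is A = xy = x(361 − 2x).
A'(x) = 361 − 4x = 0 gives x = 361/4, and A''(x) = −4 < 0 confirms a maximum.
Then y = 361 − 2·361/4 = 361/2 and A = 130321/8.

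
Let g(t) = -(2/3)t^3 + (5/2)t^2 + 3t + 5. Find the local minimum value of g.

Critical points: g'(t) = -2t^2 + 5t + 3 vanishes at t = -1/2, 3.
g''(t) = -4t + 5. g''(-1/2) = 7 > 0 ⇒ local minimum; g''(3) = -7 < 0 ⇒ local maximum.
Thus g has its local minimum at t = -1/2, with value 101/24.

101/24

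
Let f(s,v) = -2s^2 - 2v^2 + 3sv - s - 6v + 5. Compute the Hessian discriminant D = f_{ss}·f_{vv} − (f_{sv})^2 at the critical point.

∂f/∂s = -4s + 3v - 1 = 0 and ∂f/∂v = 3s - 4v - 6 = 0, so (s, v) = (-22/7, -27/7).
The Hessian has f_{ss} = -4, f_{vv} = -4, f_{sv} = 3, giving D = 7 > 0 with f_{ss} < 0, so the point is a local maximum.
D = (-4)·(-4) − (3)^2 = 7.

7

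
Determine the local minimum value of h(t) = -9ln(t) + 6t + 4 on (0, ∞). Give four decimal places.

9.3508

h'(t) = -9/t + 6 = 0 gives t = 3/2.
h''(t) = 9/t², which is positive for t > 0, so this is a local minimum.
h(3/2) = -9·ln(3/2) + 9 + 4 ≈ 9.3508.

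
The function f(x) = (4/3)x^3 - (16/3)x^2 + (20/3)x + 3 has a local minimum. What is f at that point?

f'(x) = 4x^2 - (32/3)x + 20/3 = 0 at x = 1, 5/3.
Since f''(x) = 8x - 32/3, we get f''(1) = -8/3 < 0 ⇒ local maximum; f''(5/3) = 8/3 > 0 ⇒ local minimum.
So the local minimum value is f(5/3) = 443/81.

443/81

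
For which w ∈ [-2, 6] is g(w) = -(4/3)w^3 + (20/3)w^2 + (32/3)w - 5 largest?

The derivative is -4w^2 + (40/3)w + 32/3, which vanishes at w = -2/3 and w = 4.
Candidates: g(-2) = 11, g(-2/3) = -709/81, g(4) = 59, g(6) = 11.
So the maximum is g(4) = 59.

4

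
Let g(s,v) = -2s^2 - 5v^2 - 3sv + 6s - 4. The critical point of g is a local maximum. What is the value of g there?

56/31

∂g/∂s = -4s - 3v + 6 = 0 and ∂g/∂v = -3s - 10v = 0, so (s, v) = (60/31, -18/31).
The Hessian has g_{ss} = -4, g_{vv} = -10, g_{sv} = -3, giving D = 31 > 0 with g_{ss} < 0, so the point is a local maximum.
g(60/31, -18/31) = 56/31.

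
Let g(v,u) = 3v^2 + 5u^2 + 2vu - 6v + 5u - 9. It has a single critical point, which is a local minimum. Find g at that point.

∂g/∂v = 6v + 2u - 6 = 0 and ∂g/∂u = 2v + 10u + 5 = 0, so (v, u) = (5/4, -3/4).
The Hessian has g_{vv} = 6, g_{uu} = 10, g_{vu} = 2, giving D = 56 > 0 with g_{vv} > 0, so the point is a local minimum.
g(5/4, -3/4) = -117/8.

-117/8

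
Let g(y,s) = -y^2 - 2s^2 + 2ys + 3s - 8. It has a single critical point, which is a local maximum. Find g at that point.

-23/4

∂g/∂y = -2y + 2s = 0 and ∂g/∂s = 2y - 4s + 3 = 0, so (y, s) = (3/2, 3/2).
The Hessian has g_{yy} = -2, g_{ss} = -4, g_{ys} = 2, giving D = 4 > 0 with g_{yy} < 0, so the point is a local maximum.
g(3/2, 3/2) = -23/4.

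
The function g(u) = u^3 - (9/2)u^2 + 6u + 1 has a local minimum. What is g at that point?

3

g'(u) = 3u^2 - 9u + 6 = 0 at u = 1, 2.
Since g''(u) = 6u - 9, we get g''(1) = -3 < 0 ⇒ local maximum; g''(2) = 3 > 0 ⇒ local minimum.
The local minimum is g(2) = 3.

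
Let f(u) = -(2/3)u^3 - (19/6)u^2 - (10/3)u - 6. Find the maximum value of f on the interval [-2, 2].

f'(u) = -2u^2 - (19/3)u - 10/3, whose only zero in [-2, 2] is u = -2/3.
Evaluating at the critical points and endpoints: f(-2) = -20/3, f(-2/3) = -404/81, f(2) = -92/3.
Hence the absolute maximum is -404/81 at u = -2/3.

-404/81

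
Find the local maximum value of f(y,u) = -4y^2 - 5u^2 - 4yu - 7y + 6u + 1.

∂f/∂y = -8y - 4u - 7 = 0 and ∂f/∂u = -4y - 10u + 6 = 0, so (y, u) = (-47/32, 19/16).
The Hessian has f_{yy} = -8, f_{uu} = -10, f_{yu} = -4, giving D = 64 > 0 with f_{yy} < 0, so the point is a local maximum.
f(-47/32, 19/16) = 621/64.

621/64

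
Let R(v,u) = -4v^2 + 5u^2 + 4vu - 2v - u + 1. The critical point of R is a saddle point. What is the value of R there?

13/12

∂R/∂v = -8v + 4u - 2 = 0 and ∂R/∂u = 4v + 10u - 1 = 0, so (v, u) = (-1/6, 1/6).
The Hessian has R_{vv} = -8, R_{uu} = 10, R_{vu} = 4, giving D = -96 < 0, so the point is a saddle point.
R(-1/6, 1/6) = 13/12.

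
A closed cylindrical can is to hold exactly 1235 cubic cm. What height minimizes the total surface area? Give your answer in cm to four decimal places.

11.6286

With radius r and height h, πr²h = 1235 so h = 1235/(πr²), and S(r) = 2πr² + 2πrh = 2πr² + 2·1235/r.
S'(r) = 4πr − 2·1235/r² = 0 ⇒ r³ = 1235/(2π), so r ≈ 5.8143 and h = 2r ≈ 11.6286.
S''(r) = 4π + 4·1235/r³ > 0, so this is the minimum; S ≈ 637.2246.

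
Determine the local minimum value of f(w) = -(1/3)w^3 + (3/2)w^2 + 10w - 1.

f'(w) = -w^2 + 3w + 10. Setting f'(w) = 0 gives w ∈ {-2, 5}.
Since f''(w) = -2w + 3, we get f''(-2) = 7 > 0 ⇒ local minimum; f''(5) = -7 < 0 ⇒ local maximum.
So the local minimum value is f(-2) = -37/3.

-37/3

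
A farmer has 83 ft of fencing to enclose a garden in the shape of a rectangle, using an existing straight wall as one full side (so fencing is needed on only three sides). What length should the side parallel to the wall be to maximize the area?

83/2

Let the sides perpendicular to the wall have length x and the parallel side y, so 2x + y = 83 and the area is A = xy = x(83 − 2x).
A'(x) = 83 − 4x = 0 gives x = 83/4, and A''(x) = −4 < 0 confirms a maximum.
Then y = 83 − 2·83/4 = 83/2 and A = 6889/8.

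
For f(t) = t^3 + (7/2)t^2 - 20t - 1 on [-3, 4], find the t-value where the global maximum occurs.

-3

The derivative is 3t^2 + 7t - 20, whose only zero in [-3, 4] is t = 5/3.
Candidates: f(-3) = 127/2; f(5/3) = -1079/54; f(4) = 39.
Hence the absolute maximum is 127/2 at t = -3.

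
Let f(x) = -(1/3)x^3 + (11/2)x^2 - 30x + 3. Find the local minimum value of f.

-307/6

f'(x) = -x^2 + 11x - 30. Setting f'(x) = 0 gives x ∈ {5, 6}.
Second-derivative test with f''(x) = -2x + 11: f''(5) = 1 > 0 ⇒ local minimum; f''(6) = -1 < 0 ⇒ local maximum.
Thus f has its local minimum at x = 5, with value -307/6.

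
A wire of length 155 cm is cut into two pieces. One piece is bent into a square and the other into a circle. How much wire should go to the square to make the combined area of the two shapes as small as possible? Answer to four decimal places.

86.8154

Let x be the length used for the square. Square side x/4; circle radius (155−x)/(2π).
A(x) = (x/4)² + π·((155−x)/(2π))² = x²/16 + (155−x)²/(4π) for 0 ≤ x ≤ 155. A'(x) = x/8 − (155−x)/(2π) = 0 gives x = 4·155/(π+4) ≈ 86.8154.
A'' = 1/8 + 1/(2π) > 0, so this gives the minimum combined area; x ≈ 86.8154 cm to the square.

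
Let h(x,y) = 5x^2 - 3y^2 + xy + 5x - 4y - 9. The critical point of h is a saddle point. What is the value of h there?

∂h/∂x = 10x + y + 5 = 0 and ∂h/∂y = x - 6y - 4 = 0, so (x, y) = (-26/61, -45/61).
The Hessian has h_{xx} = 10, h_{yy} = -6, h_{xy} = 1, giving D = -61 < 0, so the point is a saddle point.
h(-26/61, -45/61) = -524/61.

-524/61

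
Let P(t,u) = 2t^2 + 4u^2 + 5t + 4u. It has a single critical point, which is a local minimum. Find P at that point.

∂P/∂t = 4t + 5 = 0 and ∂P/∂u = 8u + 4 = 0, so (t, u) = (-5/4, -1/2).
The Hessian has P_{tt} = 4, P_{uu} = 8, P_{tu} = 0, giving D = 32 > 0 with P_{tt} > 0, so the point is a local minimum.
P(-5/4, -1/2) = -33/8.

-33/8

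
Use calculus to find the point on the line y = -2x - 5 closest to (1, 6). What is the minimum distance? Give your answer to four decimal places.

5.8138

Minimize D(x)^2 = (x - 1)^2 + (-2x - 11)^2.
d/dx[D^2] = 2(x - 1) + 2·(-2)·(-2x - 11) = 0 ⇒ x = -21/5.
Then y = 17/5 and the distance is √(169/5) ≈ 5.8138.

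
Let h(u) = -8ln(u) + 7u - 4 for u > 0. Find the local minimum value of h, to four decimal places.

h'(u) = -8/u + 7 = 0 gives u = 8/7.
h''(u) = 8/u², which is positive for u > 0, so this is a local minimum.
h(8/7) = -8·ln(8/7) + 8 - 4 ≈ 2.9317.

2.9317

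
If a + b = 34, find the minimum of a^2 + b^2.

With a + b = 34, a^2 + b^2 = a^2 + (34 − a)^2.
The derivative 2a − 2(34 − a) = 4a − 68 vanishes at a = 17; second derivative 4 > 0, a minimum.
The minimum is 2·(17)^2 = 578.

578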